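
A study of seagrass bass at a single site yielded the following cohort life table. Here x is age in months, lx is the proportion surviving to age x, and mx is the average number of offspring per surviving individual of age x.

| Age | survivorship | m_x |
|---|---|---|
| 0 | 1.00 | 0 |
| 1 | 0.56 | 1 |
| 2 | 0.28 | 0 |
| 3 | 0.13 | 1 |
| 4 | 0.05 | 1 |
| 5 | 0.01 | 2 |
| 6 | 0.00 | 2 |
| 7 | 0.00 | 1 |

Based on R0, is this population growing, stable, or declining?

declining

R0 = Σ lx·mx = 0 + 0.56 + 0 + 0.13 + 0.05 + 0.02 + 0 + 0 = 0.76
R0 < 1, so the population is declining.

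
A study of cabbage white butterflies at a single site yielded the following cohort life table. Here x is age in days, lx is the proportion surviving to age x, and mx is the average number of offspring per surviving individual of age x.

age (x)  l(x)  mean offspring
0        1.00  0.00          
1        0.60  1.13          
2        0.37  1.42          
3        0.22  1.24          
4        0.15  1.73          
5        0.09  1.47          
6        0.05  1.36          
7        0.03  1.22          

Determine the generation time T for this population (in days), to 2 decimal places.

lx·mx: 0, 0.678, 0.5254, 0.2728, 0.2595, 0.1323, 0.068, 0.0366 → R0 = 1.9726
x·lx·mx: 0, 0.678, 1.0508, 0.8184, 1.038, 0.6615, 0.408, 0.2562 → Σ = 4.9109
T = 4.9109 / 1.9726 = 2.489557… → 2.49

2.49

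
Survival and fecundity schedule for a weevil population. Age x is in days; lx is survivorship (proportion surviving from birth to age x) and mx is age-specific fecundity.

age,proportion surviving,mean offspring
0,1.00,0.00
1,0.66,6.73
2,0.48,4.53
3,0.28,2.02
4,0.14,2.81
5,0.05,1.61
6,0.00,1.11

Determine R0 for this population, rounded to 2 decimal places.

7.66

lx·mx by age: 0, 4.4418, 2.1744, 0.5656, 0.3934, 0.0805, 0
R0 = Σ lx·mx = 7.6557 → 7.66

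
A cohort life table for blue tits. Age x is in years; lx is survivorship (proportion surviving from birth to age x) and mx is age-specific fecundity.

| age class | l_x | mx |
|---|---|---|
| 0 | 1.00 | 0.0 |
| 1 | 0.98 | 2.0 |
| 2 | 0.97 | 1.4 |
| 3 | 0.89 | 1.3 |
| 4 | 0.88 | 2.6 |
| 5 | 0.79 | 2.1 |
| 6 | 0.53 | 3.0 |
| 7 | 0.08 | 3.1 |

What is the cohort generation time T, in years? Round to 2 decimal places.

lx·mx: 0, 1.96, 1.358, 1.157, 2.288, 1.659, 1.59, 0.248 → R0 = 10.26
x·lx·mx: 0, 1.96, 2.716, 3.471, 9.152, 8.295, 9.54, 1.736 → Σ = 36.87
T = 36.87 / 10.26 = 3.593567… → 3.59

3.59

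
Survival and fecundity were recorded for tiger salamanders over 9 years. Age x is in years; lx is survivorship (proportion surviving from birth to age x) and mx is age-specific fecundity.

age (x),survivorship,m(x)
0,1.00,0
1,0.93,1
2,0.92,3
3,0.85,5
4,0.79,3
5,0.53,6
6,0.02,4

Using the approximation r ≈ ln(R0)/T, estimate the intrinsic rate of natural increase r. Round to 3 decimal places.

0.785

R0 = Σ lx·mx = 0 + 0.93 + 2.76 + 4.25 + 2.37 + 3.18 + 0.08 = 13.57
Σ x·lx·mx = 45.06; T = 45.06/13.57 = 3.32056…
r ≈ ln(R0)/T = ln(13.57)/3.32056… = 0.78537… → 0.785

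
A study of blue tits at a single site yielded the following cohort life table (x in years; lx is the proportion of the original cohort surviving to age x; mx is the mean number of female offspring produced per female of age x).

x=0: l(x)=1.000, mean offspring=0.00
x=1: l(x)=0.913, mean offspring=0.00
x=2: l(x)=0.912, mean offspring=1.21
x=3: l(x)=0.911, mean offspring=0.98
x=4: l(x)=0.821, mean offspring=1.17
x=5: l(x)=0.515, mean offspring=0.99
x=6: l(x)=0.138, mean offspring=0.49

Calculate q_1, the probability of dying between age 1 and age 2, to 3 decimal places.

0.001

q_1 = (l_1 − l_2) / l_1 = (0.913 − 0.912) / 0.913
     = 0.001 / 0.913 = 0.001095… → 0.001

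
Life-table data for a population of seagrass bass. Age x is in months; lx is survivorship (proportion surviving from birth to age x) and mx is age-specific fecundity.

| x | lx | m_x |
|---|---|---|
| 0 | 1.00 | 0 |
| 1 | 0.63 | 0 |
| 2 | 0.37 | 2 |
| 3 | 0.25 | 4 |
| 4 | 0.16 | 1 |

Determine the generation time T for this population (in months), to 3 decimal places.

2.695

lx·mx: 0, 0, 0.74, 1, 0.16 → R0 = 1.9
x·lx·mx: 0, 0, 1.48, 3, 0.64 → Σ = 5.12
T = 5.12 / 1.9 = 2.694737… → 2.695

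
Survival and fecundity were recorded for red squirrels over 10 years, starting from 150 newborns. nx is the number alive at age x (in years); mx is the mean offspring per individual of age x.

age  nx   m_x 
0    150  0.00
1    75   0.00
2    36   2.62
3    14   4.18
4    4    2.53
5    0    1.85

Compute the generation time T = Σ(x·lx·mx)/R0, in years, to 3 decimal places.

lx = nx/n0 = nx/150: 1, 0.5, 0.24, 0.09333…, 0.02667…, 0
lx·mx: 0, 0, 0.6288, 0.390133…, 0.067467…, 0 → R0 = 1.0864…
x·lx·mx: 0, 0, 1.2576, 1.1704…, 0.269867…, 0 → Σ = 2.697867…
T = 2.697867… / 1.0864… = 2.483309… → 2.483

2.483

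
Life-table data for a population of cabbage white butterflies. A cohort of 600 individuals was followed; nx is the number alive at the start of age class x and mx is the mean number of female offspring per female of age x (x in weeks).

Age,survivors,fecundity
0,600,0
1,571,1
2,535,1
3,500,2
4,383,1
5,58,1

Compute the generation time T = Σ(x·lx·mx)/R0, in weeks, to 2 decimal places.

lx = nx/n0 = nx/600: 1, 0.95167…, 0.89167…, 0.83333…, 0.63833…, 0.09667…
lx·mx: 0, 0.951667…, 0.891667…, 1.666667…, 0.638333…, 0.096667… → R0 = 4.245…
x·lx·mx: 0, 0.951667…, 1.783333…, 5…, 2.553333…, 0.483333… → Σ = 10.771667…
T = 10.771667… / 4.245… = 2.537495… → 2.54

2.54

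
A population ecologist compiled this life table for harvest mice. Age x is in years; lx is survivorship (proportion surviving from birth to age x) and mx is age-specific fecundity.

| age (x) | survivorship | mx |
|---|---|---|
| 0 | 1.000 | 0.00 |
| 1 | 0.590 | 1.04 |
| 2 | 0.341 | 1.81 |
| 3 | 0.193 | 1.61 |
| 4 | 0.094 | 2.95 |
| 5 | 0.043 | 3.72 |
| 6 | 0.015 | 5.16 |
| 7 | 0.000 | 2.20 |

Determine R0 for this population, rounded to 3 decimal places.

lx·mx by age: 0, 0.6136, 0.61721, 0.31073, 0.2773, 0.15996, 0.0774, 0
R0 = Σ lx·mx = 2.0562 → 2.056

2.056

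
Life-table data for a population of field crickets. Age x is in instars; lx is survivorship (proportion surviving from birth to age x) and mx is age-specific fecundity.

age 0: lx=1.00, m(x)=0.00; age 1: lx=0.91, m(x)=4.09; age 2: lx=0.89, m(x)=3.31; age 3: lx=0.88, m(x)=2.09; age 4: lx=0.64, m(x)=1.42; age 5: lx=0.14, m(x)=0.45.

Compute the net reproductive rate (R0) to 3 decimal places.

9.479

lx·mx by age: 0, 3.7219, 2.9459, 1.8392, 0.9088, 0.063
R0 = Σ lx·mx = 9.4788 → 9.479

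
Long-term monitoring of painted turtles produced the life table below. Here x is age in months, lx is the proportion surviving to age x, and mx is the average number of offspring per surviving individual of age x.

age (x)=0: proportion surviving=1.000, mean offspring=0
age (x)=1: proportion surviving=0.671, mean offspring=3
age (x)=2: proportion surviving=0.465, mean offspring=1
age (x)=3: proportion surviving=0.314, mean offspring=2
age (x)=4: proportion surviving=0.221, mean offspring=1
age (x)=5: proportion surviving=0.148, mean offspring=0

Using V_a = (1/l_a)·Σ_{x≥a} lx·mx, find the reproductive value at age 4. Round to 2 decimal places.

1.00

lx·mx for x ≥ 4: 0.221, 0 → sum = 0.221
V_4 = 0.221 / l_4 = 0.221 / 0.221 = 1 → 1.00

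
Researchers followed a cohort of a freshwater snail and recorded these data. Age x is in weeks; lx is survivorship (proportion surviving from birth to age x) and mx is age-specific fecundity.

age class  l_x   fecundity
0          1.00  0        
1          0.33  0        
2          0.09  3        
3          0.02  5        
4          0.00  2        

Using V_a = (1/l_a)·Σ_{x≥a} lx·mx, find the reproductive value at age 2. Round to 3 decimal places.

4.111

lx·mx for x ≥ 2: 0.27, 0.1, 0 → sum = 0.37
V_2 = 0.37 / l_2 = 0.37 / 0.09 = 4.111111… → 4.111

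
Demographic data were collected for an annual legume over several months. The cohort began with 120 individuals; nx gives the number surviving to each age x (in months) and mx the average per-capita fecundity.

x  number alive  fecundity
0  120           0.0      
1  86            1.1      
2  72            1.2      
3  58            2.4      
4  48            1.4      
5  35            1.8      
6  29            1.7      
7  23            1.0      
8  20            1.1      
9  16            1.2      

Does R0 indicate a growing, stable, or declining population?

growing

lx = nx/n0 = nx/120: 1, 0.71667…, 0.6, 0.48333…, 0.4, 0.29167…, 0.24167…, 0.19167…, 0.16667…, 0.13333…
R0 = Σ lx·mx = 0 + 0.788333… + 0.72 + 1.16… + 0.56 + 0.525… + 0.410833… + 0.191667… + 0.183333… + 0.16… = 4.699167…
R0 > 1, so the population is growing.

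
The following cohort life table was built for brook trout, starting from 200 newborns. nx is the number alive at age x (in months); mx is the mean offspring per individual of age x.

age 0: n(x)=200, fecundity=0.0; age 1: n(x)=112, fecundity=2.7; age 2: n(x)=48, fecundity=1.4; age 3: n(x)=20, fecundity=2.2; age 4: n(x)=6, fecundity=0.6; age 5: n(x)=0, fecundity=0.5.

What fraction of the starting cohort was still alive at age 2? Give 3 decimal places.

l_2 = n_2/n_0 = 48/200 = 0.24 → 0.240

0.240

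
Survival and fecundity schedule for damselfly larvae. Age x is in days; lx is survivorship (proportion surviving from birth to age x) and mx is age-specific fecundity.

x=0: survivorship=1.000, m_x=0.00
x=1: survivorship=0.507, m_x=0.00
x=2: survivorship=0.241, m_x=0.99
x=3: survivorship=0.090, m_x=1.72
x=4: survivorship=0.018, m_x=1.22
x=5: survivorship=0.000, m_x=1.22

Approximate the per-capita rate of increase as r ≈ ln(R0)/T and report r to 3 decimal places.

R0 = Σ lx·mx = 0 + 0 + 0.23859 + 0.1548 + 0.02196 + 0 = 0.41535
Σ x·lx·mx = 1.02942; T = 1.02942/0.41535 = 2.47844…
r ≈ ln(R0)/T = ln(0.41535)/2.47844… = -0.35451… → -0.355

-0.355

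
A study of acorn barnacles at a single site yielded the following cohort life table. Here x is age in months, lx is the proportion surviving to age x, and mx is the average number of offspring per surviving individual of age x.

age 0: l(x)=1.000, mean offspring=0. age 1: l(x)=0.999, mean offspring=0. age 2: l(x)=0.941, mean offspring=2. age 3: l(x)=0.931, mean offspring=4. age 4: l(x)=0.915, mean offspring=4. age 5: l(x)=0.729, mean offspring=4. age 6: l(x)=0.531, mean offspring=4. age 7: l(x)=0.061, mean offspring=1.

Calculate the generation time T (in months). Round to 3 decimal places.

3.990

lx·mx: 0, 0, 1.882, 3.724, 3.66, 2.916, 2.124, 0.061 → R0 = 14.367
x·lx·mx: 0, 0, 3.764, 11.172, 14.64, 14.58, 12.744, 0.427 → Σ = 57.327
T = 57.327 / 14.367 = 3.990186… → 3.990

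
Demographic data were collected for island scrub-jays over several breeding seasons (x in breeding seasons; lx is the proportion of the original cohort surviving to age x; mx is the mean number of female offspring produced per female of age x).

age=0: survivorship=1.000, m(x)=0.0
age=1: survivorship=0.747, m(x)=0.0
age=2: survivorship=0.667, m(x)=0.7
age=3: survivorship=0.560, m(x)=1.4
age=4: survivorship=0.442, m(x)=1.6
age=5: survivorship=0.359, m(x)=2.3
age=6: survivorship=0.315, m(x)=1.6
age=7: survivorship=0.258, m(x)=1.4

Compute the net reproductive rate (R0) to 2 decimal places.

3.65

lx·mx by age: 0, 0, 0.4669, 0.784, 0.7072, 0.8257, 0.504, 0.3612
R0 = Σ lx·mx = 3.649 → 3.65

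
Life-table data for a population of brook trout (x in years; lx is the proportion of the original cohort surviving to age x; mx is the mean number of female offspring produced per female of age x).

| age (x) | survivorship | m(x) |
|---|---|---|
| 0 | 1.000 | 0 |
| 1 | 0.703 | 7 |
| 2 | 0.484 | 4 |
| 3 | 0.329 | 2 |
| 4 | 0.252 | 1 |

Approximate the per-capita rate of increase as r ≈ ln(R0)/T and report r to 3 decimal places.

R0 = Σ lx·mx = 0 + 4.921 + 1.936 + 0.658 + 0.252 = 7.767
Σ x·lx·mx = 11.775; T = 11.775/7.767 = 1.51603…
r ≈ ln(R0)/T = ln(7.767)/1.51603… = 1.35214… → 1.352

1.352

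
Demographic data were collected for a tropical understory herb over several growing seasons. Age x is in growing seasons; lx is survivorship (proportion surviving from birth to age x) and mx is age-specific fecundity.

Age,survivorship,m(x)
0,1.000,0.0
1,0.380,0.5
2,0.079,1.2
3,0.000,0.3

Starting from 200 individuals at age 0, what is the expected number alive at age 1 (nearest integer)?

76

Expected survivors = N0 · l_1 = 200 × 0.380 = 76 → 76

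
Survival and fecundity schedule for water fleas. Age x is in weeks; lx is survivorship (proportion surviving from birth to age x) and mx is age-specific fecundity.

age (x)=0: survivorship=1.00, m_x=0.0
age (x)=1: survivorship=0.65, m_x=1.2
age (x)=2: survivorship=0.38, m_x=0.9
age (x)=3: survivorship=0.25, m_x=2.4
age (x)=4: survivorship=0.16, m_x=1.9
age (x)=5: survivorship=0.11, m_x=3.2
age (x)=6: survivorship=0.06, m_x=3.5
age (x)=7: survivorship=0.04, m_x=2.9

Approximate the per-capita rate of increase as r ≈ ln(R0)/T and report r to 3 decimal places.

0.324

R0 = Σ lx·mx = 0 + 0.78 + 0.342 + 0.6 + 0.304 + 0.352 + 0.21 + 0.116 = 2.704
Σ x·lx·mx = 8.312; T = 8.312/2.704 = 3.07396…
r ≈ ln(R0)/T = ln(2.704)/3.07396… = 0.3236… → 0.324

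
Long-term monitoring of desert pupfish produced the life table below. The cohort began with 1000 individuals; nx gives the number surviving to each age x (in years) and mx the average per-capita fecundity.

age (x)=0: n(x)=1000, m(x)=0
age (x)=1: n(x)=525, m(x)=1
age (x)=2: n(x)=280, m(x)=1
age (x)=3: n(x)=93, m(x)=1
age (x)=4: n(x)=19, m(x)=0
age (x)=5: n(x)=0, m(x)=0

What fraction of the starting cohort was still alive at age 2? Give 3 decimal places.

0.280

l_2 = n_2/n_0 = 280/1000 = 0.28 → 0.280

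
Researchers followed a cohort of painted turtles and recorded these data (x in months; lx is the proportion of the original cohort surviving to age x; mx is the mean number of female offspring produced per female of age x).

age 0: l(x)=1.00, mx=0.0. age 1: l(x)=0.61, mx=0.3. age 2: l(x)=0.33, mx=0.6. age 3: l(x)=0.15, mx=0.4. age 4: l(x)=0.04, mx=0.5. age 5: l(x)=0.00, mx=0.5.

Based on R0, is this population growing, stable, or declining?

R0 = Σ lx·mx = 0 + 0.183 + 0.198 + 0.06 + 0.02 + 0 = 0.461
R0 < 1, so the population is declining.

declining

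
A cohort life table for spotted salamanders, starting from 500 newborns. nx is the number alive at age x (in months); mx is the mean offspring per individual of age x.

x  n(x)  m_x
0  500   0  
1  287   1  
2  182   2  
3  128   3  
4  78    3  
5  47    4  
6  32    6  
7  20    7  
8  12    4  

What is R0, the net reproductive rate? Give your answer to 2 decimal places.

3.67

lx = nx/n0 = nx/500: 1, 0.574, 0.364, 0.256, 0.156, 0.094, 0.064, 0.04, 0.024
lx·mx by age: 0, 0.574, 0.728, 0.768, 0.468, 0.376, 0.384, 0.28, 0.096
R0 = Σ lx·mx = 3.674 → 3.67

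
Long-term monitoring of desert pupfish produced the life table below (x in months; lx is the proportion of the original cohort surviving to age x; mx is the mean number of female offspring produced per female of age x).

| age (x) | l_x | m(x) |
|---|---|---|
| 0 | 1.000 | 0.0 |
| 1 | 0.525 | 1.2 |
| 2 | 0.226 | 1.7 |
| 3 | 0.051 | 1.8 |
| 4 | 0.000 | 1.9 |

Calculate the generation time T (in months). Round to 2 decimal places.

lx·mx: 0, 0.63, 0.3842, 0.0918, 0 → R0 = 1.106
x·lx·mx: 0, 0.63, 0.7684, 0.2754, 0 → Σ = 1.6738
T = 1.6738 / 1.106 = 1.513382… → 1.51

1.51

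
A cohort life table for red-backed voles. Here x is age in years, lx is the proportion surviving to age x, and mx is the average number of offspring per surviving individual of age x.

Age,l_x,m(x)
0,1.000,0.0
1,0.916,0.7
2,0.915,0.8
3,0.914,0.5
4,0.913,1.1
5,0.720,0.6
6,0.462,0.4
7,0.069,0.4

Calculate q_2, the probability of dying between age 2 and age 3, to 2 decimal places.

q_2 = (l_2 − l_3) / l_2 = (0.915 − 0.914) / 0.915
     = 0.001 / 0.915 = 0.001093… → 0.00

0.00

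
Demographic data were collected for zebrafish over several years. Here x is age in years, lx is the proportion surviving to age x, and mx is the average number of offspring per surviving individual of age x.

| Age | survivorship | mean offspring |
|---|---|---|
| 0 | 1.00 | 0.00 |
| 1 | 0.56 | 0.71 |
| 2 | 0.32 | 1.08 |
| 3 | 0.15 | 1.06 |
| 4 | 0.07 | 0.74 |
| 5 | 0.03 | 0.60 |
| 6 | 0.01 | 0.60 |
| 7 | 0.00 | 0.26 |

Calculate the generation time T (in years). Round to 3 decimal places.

lx·mx: 0, 0.3976, 0.3456, 0.159, 0.0518, 0.018, 0.006, 0 → R0 = 0.978
x·lx·mx: 0, 0.3976, 0.6912, 0.477, 0.2072, 0.09, 0.036, 0 → Σ = 1.899
T = 1.899 / 0.978 = 1.941718… → 1.942

1.942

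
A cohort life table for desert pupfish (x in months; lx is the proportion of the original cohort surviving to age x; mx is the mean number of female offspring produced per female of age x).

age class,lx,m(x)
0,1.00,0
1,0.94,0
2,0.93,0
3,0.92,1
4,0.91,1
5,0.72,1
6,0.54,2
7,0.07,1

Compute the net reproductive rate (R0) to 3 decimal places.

3.700

lx·mx by age: 0, 0, 0, 0.92, 0.91, 0.72, 1.08, 0.07
R0 = Σ lx·mx = 3.7 → 3.700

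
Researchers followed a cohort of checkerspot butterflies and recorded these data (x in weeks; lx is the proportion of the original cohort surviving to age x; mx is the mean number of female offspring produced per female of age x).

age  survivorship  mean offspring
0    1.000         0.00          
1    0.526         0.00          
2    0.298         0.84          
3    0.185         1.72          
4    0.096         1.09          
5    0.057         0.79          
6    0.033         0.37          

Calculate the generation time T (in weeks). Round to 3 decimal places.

2.974

lx·mx: 0, 0, 0.25032, 0.3182, 0.10464, 0.04503, 0.01221 → R0 = 0.7304
x·lx·mx: 0, 0, 0.50064, 0.9546, 0.41856, 0.22515, 0.07326 → Σ = 2.17221
T = 2.17221 / 0.7304 = 2.974001… → 2.974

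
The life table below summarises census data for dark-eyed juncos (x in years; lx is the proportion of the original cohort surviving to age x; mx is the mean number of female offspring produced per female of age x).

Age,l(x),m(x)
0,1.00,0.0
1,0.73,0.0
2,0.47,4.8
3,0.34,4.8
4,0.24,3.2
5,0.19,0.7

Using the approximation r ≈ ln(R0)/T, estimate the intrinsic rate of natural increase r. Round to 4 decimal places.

0.5706

R0 = Σ lx·mx = 0 + 0 + 2.256 + 1.632 + 0.768 + 0.133 = 4.789
Σ x·lx·mx = 13.145; T = 13.145/4.789 = 2.74483…
r ≈ ln(R0)/T = ln(4.789)/2.74483… = 0.570644… → 0.5706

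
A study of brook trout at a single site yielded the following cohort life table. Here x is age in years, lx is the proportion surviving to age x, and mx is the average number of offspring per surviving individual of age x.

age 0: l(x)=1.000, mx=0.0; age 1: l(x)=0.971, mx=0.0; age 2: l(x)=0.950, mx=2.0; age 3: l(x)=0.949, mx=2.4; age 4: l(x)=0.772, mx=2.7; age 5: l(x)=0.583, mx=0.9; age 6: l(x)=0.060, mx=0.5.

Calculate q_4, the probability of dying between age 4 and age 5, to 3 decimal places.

q_4 = (l_4 − l_5) / l_4 = (0.772 − 0.583) / 0.772
     = 0.189 / 0.772 = 0.244819… → 0.245

0.245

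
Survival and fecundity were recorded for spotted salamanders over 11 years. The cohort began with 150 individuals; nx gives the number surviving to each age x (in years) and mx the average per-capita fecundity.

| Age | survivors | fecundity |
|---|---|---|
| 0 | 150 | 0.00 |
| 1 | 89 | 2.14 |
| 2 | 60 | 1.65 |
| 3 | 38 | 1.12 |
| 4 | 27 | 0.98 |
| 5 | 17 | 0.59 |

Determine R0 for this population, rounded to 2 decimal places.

lx = nx/n0 = nx/150: 1, 0.59333…, 0.4, 0.25333…, 0.18, 0.11333…
lx·mx by age: 0, 1.269733…, 0.66, 0.283733…, 0.1764, 0.066867…
R0 = Σ lx·mx = 2.456733… → 2.46

2.46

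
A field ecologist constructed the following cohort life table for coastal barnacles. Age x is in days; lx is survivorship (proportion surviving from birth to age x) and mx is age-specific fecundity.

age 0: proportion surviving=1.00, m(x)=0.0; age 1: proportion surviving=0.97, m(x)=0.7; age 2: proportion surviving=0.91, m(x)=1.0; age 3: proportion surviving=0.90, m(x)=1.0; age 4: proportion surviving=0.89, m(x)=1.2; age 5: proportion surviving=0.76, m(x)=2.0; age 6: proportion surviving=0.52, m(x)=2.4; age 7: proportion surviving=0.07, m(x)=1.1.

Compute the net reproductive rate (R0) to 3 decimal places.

lx·mx by age: 0, 0.679, 0.91, 0.9, 1.068, 1.52, 1.248, 0.077
R0 = Σ lx·mx = 6.402 → 6.402

6.402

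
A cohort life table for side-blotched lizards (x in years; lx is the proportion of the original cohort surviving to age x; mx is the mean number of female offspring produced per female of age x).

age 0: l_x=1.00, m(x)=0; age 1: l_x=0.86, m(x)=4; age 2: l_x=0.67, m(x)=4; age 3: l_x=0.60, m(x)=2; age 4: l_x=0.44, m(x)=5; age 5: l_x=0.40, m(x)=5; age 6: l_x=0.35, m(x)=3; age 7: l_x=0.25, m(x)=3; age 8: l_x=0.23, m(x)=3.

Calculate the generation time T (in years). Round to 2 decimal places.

lx·mx: 0, 3.44, 2.68, 1.2, 2.2, 2, 1.05, 0.75, 0.69 → R0 = 14.01
x·lx·mx: 0, 3.44, 5.36, 3.6, 8.8, 10, 6.3, 5.25, 5.52 → Σ = 48.27
T = 48.27 / 14.01 = 3.445396… → 3.45

3.45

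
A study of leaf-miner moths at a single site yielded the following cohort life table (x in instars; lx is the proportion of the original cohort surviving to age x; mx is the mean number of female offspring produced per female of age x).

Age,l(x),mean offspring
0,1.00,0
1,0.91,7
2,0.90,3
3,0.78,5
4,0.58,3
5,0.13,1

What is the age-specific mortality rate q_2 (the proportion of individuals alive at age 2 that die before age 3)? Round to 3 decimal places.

0.133

q_2 = (l_2 − l_3) / l_2 = (0.9 − 0.78) / 0.9
     = 0.12 / 0.9 = 0.133333… → 0.133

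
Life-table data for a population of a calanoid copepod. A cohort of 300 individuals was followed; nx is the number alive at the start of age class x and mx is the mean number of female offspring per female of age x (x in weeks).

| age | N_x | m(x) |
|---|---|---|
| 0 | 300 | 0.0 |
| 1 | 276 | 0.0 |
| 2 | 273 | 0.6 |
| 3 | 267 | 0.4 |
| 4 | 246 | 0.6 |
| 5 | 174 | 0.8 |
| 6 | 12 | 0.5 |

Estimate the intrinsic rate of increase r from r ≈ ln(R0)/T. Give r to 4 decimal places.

0.1802

lx = nx/n0 = nx/300: 1, 0.92, 0.91, 0.89, 0.82, 0.58, 0.04
R0 = Σ lx·mx = 0 + 0 + 0.546 + 0.356 + 0.492 + 0.464 + 0.02 = 1.878
Σ x·lx·mx = 6.568; T = 6.568/1.878 = 3.49734…
r ≈ ln(R0)/T = ln(1.878)/3.49734… = 0.180196… → 0.1802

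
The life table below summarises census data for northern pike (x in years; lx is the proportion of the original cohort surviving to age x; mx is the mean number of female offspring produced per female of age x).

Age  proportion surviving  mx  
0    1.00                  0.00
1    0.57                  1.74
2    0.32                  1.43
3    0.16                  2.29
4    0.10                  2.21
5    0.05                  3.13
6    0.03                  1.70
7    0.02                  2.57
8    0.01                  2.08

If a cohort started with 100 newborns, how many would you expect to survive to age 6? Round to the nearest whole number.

Expected survivors = N0 · l_6 = 100 × 0.03 = 3 → 3

3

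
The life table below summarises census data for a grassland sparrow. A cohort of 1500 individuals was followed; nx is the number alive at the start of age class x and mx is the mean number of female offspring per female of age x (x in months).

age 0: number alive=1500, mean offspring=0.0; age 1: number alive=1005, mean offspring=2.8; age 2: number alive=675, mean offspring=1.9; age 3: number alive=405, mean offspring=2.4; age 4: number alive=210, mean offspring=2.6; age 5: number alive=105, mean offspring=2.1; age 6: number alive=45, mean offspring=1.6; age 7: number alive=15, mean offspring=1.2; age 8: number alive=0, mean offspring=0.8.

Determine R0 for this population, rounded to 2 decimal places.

3.95

lx = nx/n0 = nx/1500: 1, 0.67, 0.45, 0.27, 0.14, 0.07, 0.03, 0.01, 0
lx·mx by age: 0, 1.876, 0.855, 0.648, 0.364, 0.147, 0.048, 0.012, 0
R0 = Σ lx·mx = 3.95 → 3.95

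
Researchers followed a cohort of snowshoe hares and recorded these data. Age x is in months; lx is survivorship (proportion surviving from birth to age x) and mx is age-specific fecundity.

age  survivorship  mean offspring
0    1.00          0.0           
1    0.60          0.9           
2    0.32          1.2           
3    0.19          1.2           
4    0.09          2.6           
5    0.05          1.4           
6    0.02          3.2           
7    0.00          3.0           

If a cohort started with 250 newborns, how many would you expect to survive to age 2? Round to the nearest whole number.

80

Expected survivors = N0 · l_2 = 250 × 0.32 = 80 → 80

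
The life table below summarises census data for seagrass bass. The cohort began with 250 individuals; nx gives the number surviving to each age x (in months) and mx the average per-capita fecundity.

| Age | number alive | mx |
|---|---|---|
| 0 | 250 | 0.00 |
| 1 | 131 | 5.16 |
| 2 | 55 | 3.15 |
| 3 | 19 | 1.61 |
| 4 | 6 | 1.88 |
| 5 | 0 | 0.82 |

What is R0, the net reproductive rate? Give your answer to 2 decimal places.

3.56

lx = nx/n0 = nx/250: 1, 0.524, 0.22, 0.076, 0.024, 0
lx·mx by age: 0, 2.70384, 0.693, 0.12236, 0.04512, 0
R0 = Σ lx·mx = 3.56432 → 3.56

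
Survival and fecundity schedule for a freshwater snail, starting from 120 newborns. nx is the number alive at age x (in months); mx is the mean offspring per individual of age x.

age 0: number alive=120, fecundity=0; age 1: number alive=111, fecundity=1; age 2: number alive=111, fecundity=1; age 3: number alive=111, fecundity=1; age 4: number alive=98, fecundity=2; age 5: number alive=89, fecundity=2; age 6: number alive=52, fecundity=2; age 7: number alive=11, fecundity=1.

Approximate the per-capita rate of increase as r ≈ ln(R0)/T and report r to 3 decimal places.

lx = nx/n0 = nx/120: 1, 0.925, 0.925, 0.925, 0.81667…, 0.74167…, 0.43333…, 0.09167…
R0 = Σ lx·mx = 0 + 0.925 + 0.925 + 0.925 + 1.63333… + 1.48333… + 0.86667… + 0.09167… = 6.85…
Σ x·lx·mx = 25.341667…; T = 25.341667…/6.85… = 3.69951…
r ≈ ln(R0)/T = ln(6.85…)/3.69951… = 0.52014… → 0.520

0.520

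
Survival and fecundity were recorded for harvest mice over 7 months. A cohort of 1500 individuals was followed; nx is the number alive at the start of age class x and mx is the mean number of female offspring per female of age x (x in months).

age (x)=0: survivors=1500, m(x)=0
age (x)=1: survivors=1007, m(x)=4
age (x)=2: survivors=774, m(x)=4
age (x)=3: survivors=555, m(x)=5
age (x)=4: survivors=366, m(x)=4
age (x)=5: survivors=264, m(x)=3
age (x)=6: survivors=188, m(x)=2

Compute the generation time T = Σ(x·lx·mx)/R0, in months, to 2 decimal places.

lx = nx/n0 = nx/1500: 1, 0.67133…, 0.516, 0.37, 0.244, 0.176, 0.12533…
lx·mx: 0, 2.685333…, 2.064, 1.85, 0.976, 0.528, 0.250667… → R0 = 8.354…
x·lx·mx: 0, 2.685333…, 4.128, 5.55, 3.904, 2.64, 1.504… → Σ = 20.411333…
T = 20.411333… / 8.354… = 2.443301… → 2.44

2.44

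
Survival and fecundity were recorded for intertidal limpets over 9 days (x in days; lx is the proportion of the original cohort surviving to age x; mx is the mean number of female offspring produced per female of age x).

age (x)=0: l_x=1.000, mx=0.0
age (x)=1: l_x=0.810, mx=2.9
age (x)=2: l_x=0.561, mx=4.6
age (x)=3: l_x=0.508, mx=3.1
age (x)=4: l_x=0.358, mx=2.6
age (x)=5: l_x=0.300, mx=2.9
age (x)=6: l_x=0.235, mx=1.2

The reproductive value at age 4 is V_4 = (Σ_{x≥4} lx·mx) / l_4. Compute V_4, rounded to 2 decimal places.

lx·mx for x ≥ 4: 0.9308, 0.87, 0.282 → sum = 2.0828
V_4 = 2.0828 / l_4 = 2.0828 / 0.358 = 5.817877… → 5.82

5.82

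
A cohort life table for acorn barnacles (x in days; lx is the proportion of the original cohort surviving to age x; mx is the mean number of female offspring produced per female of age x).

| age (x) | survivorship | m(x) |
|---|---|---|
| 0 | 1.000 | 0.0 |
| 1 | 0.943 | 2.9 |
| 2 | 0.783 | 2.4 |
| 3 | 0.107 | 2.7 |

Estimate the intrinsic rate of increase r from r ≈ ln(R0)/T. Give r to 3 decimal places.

1.059

R0 = Σ lx·mx = 0 + 2.7347 + 1.8792 + 0.2889 = 4.9028
Σ x·lx·mx = 7.3598; T = 7.3598/4.9028 = 1.50114…
r ≈ ln(R0)/T = ln(4.9028)/1.50114… = 1.05906… → 1.059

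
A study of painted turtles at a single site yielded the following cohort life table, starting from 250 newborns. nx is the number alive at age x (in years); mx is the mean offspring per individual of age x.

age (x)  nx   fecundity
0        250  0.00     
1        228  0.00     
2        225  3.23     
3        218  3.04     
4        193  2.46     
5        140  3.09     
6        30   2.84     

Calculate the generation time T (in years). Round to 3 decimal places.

3.365

lx = nx/n0 = nx/250: 1, 0.912, 0.9, 0.872, 0.772, 0.56, 0.12
lx·mx: 0, 0, 2.907, 2.65088, 1.89912, 1.7304, 0.3408 → R0 = 9.5282
x·lx·mx: 0, 0, 5.814, 7.95264, 7.59648, 8.652, 2.0448 → Σ = 32.05992
T = 32.05992 / 9.5282 = 3.36474… → 3.365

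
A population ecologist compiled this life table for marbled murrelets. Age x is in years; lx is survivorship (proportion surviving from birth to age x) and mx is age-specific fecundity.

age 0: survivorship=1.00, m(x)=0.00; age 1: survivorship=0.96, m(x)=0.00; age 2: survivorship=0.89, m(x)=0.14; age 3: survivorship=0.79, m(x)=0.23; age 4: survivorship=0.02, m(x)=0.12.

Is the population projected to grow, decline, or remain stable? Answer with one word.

declining

R0 = Σ lx·mx = 0 + 0 + 0.1246 + 0.1817 + 0.0024 = 0.3087
R0 < 1, so the population is declining.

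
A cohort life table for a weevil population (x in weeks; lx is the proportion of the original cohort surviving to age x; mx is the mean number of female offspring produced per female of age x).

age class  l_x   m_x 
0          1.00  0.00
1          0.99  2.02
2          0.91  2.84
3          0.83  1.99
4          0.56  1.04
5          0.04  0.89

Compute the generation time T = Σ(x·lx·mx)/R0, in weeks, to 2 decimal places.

lx·mx: 0, 1.9998, 2.5844, 1.6517, 0.5824, 0.0356 → R0 = 6.8539
x·lx·mx: 0, 1.9998, 5.1688, 4.9551, 2.3296, 0.178 → Σ = 14.6313
T = 14.6313 / 6.8539 = 2.134741… → 2.13

2.13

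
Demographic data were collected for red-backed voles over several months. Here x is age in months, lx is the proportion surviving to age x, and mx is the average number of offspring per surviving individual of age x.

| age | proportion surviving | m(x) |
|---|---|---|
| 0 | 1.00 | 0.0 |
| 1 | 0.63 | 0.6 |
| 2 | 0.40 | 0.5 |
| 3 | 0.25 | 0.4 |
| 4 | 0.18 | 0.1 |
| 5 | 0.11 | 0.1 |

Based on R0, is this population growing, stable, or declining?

declining

R0 = Σ lx·mx = 0 + 0.378 + 0.2 + 0.1 + 0.018 + 0.011 = 0.707
R0 < 1, so the population is declining.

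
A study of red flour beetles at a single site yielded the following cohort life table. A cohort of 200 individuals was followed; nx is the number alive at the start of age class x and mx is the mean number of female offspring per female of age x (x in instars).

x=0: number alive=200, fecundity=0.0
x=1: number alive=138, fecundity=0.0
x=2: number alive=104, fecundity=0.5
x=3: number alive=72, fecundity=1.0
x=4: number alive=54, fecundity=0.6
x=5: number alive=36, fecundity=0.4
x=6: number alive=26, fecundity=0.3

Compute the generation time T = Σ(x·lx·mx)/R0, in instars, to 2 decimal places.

lx = nx/n0 = nx/200: 1, 0.69, 0.52, 0.36, 0.27, 0.18, 0.13
lx·mx: 0, 0, 0.26, 0.36, 0.162, 0.072, 0.039 → R0 = 0.893
x·lx·mx: 0, 0, 0.52, 1.08, 0.648, 0.36, 0.234 → Σ = 2.842
T = 2.842 / 0.893 = 3.182531… → 3.18

3.18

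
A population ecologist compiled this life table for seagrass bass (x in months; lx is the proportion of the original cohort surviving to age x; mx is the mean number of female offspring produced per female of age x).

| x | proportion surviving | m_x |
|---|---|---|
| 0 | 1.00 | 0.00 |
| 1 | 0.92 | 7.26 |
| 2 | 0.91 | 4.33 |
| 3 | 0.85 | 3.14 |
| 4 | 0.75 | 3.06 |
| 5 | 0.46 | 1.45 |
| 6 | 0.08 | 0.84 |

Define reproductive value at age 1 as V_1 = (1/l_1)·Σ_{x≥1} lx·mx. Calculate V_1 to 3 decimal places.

lx·mx for x ≥ 1: 6.6792, 3.9403, 2.669, 2.295, 0.667, 0.0672 → sum = 16.3177
V_1 = 16.3177 / l_1 = 16.3177 / 0.92 = 17.73663… → 17.737

17.737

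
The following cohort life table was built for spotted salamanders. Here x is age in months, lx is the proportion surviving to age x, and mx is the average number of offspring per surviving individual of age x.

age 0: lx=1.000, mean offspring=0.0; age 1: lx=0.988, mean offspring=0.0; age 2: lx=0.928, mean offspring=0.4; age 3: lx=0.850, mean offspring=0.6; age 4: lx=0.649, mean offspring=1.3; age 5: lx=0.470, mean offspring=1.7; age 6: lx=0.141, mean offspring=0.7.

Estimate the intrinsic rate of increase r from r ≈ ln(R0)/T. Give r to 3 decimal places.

R0 = Σ lx·mx = 0 + 0 + 0.3712 + 0.51 + 0.8437 + 0.799 + 0.0987 = 2.6226
Σ x·lx·mx = 10.2344; T = 10.2344/2.6226 = 3.90239…
r ≈ ln(R0)/T = ln(2.6226)/3.90239… = 0.24707… → 0.247

0.247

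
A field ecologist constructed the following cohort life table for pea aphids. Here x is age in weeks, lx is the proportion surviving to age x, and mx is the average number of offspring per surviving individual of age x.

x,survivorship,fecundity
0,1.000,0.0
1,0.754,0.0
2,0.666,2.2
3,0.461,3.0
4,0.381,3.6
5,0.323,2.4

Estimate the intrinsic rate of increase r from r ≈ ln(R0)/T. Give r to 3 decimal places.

0.489

R0 = Σ lx·mx = 0 + 0 + 1.4652 + 1.383 + 1.3716 + 0.7752 = 4.995
Σ x·lx·mx = 16.4418; T = 16.4418/4.995 = 3.29165…
r ≈ ln(R0)/T = ln(4.995)/3.29165… = 0.48864… → 0.489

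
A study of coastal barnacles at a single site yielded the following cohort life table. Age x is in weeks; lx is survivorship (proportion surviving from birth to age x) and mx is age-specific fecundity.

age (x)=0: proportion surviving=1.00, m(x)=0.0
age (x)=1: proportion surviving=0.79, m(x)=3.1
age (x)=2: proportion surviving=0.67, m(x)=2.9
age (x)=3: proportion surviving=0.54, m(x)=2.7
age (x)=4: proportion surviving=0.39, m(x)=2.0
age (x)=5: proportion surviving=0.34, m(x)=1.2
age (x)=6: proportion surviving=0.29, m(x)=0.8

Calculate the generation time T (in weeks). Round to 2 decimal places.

2.37

lx·mx: 0, 2.449, 1.943, 1.458, 0.78, 0.408, 0.232 → R0 = 7.27
x·lx·mx: 0, 2.449, 3.886, 4.374, 3.12, 2.04, 1.392 → Σ = 17.261
T = 17.261 / 7.27 = 2.374278… → 2.37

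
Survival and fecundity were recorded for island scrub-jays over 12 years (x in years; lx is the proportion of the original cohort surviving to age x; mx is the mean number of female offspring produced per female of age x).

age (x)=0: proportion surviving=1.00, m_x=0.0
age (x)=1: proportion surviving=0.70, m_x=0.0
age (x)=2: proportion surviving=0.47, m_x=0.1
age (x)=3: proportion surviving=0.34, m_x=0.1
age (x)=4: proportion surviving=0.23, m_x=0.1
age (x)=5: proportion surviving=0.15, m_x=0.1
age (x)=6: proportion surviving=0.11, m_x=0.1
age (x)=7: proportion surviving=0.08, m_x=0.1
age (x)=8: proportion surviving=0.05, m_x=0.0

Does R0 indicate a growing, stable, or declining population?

R0 = Σ lx·mx = 0 + 0 + 0.047 + 0.034 + 0.023 + 0.015 + 0.011 + 0.008 + 0 = 0.138
R0 < 1, so the population is declining.

declining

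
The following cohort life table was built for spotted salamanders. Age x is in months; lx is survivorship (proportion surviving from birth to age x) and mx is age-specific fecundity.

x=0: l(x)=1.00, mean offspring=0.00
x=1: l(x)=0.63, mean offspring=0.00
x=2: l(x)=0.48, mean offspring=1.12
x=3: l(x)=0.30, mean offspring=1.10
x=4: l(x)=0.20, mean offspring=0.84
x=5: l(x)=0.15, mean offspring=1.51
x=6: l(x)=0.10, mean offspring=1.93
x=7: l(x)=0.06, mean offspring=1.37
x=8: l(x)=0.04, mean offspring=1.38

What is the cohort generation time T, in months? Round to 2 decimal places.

lx·mx: 0, 0, 0.5376, 0.33, 0.168, 0.2265, 0.193, 0.0822, 0.0552 → R0 = 1.5925
x·lx·mx: 0, 0, 1.0752, 0.99, 0.672, 1.1325, 1.158, 0.5754, 0.4416 → Σ = 6.0447
T = 6.0447 / 1.5925 = 3.79573… → 3.80

3.80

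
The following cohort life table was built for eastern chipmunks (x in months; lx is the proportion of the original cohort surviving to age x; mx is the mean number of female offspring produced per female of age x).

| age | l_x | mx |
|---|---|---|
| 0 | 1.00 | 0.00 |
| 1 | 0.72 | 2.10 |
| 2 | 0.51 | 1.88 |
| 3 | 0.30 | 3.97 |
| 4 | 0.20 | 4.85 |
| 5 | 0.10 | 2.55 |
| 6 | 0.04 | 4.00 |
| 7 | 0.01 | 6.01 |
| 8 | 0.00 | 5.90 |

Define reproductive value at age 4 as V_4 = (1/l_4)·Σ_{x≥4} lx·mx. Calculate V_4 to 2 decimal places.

7.23

lx·mx for x ≥ 4: 0.97, 0.255, 0.16, 0.0601, 0 → sum = 1.4451
V_4 = 1.4451 / l_4 = 1.4451 / 0.2 = 7.2255 → 7.23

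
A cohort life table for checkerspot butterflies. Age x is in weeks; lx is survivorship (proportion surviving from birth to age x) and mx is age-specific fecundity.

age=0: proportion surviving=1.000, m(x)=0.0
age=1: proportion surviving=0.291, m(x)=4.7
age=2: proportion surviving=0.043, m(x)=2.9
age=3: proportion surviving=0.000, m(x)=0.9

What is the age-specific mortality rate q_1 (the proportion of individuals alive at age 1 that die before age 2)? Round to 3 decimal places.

0.852

q_1 = (l_1 − l_2) / l_1 = (0.291 − 0.043) / 0.291
     = 0.248 / 0.291 = 0.852234… → 0.852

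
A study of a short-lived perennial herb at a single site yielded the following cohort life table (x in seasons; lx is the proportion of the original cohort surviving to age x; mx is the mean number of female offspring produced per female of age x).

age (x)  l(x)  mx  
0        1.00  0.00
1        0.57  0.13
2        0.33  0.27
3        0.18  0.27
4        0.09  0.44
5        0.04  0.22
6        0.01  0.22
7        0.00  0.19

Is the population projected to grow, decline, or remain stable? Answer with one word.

declining

R0 = Σ lx·mx = 0 + 0.0741 + 0.0891 + 0.0486 + 0.0396 + 0.0088 + 0.0022 + 0 = 0.2624
R0 < 1, so the population is declining.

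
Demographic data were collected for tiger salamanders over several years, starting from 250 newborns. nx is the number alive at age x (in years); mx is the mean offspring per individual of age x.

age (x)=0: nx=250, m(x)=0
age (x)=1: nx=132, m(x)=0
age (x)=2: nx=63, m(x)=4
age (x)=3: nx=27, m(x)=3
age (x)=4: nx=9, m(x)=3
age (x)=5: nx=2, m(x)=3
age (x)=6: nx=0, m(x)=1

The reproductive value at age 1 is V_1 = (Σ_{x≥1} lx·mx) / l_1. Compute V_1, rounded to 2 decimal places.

lx = nx/n0 = nx/250: 1, 0.528, 0.252, 0.108, 0.036, 0.008, 0
lx·mx for x ≥ 1: 0, 1.008, 0.324, 0.108, 0.024, 0 → sum = 1.464
V_1 = 1.464 / l_1 = 1.464 / 0.528 = 2.772727… → 2.77

2.77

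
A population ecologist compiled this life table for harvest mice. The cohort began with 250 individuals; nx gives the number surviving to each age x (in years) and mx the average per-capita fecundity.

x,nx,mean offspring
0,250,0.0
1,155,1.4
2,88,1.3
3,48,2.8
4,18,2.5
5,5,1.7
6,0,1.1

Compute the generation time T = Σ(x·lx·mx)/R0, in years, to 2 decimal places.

lx = nx/n0 = nx/250: 1, 0.62, 0.352, 0.192, 0.072, 0.02, 0
lx·mx: 0, 0.868, 0.4576, 0.5376, 0.18, 0.034, 0 → R0 = 2.0772
x·lx·mx: 0, 0.868, 0.9152, 1.6128, 0.72, 0.17, 0 → Σ = 4.286
T = 4.286 / 2.0772 = 2.063355… → 2.06

2.06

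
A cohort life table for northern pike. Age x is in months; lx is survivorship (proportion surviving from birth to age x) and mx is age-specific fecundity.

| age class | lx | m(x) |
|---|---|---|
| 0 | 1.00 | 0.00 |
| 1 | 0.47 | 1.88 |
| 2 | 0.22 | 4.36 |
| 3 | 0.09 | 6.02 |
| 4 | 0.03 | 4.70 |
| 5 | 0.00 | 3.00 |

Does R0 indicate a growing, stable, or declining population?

growing

R0 = Σ lx·mx = 0 + 0.8836 + 0.9592 + 0.5418 + 0.141 + 0 = 2.5256
R0 > 1, so the population is growing.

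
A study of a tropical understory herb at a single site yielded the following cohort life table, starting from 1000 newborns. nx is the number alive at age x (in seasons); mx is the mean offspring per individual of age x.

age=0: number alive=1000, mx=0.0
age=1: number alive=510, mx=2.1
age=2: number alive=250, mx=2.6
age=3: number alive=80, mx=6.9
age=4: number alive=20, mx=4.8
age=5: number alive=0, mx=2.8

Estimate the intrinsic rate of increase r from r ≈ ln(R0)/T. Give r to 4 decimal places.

lx = nx/n0 = nx/1000: 1, 0.51, 0.25, 0.08, 0.02, 0
R0 = Σ lx·mx = 0 + 1.071 + 0.65 + 0.552 + 0.096 + 0 = 2.369
Σ x·lx·mx = 4.411; T = 4.411/2.369 = 1.86197…
r ≈ ln(R0)/T = ln(2.369)/1.86197… = 0.463203… → 0.4632

0.4632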